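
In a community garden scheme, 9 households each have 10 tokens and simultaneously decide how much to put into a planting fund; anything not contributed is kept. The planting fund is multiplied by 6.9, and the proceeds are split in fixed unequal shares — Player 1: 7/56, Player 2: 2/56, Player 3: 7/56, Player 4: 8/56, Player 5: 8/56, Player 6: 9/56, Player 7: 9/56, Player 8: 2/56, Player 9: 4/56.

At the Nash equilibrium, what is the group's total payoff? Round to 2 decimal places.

Each unit j contributes comes back to j as 6.9 × (j's share), so j prefers to contribute only if that share exceeds 1/6.9 = 0.1449; otherwise keeping the unit dominates.
Player 6 and Player 7 clear that bar, contributing 10 each; the remaining 7 contribute 0. Total contributed: 20.
The planting fund pays out 6.9 × 20 = 138.00 in total (split across the unequal shares, but the aggregate is all that matters for the group sum).
The 7 free-riders keep 10 each, adding 70. Group total = 70 + 138.00 = 208.00.

208.00 tokens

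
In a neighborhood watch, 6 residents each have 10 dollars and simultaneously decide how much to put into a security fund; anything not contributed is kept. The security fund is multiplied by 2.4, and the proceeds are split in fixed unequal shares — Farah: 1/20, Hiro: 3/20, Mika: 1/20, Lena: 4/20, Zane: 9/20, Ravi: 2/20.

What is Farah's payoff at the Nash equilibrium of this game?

11.20 dollars

For player j, contributing a unit is worthwhile iff 2.4 × (j's share) ≥ 1, i.e. iff j's share is at least 0.4167.
Zane alone (share 9/20) is above the threshold, contributing 10; the remaining 5 contribute 0. Total contributed: 10.
Farah keeps 10 and receives 2.4 × 10 × 1/20 = 1.20 from the security fund, for a payoff of 11.20.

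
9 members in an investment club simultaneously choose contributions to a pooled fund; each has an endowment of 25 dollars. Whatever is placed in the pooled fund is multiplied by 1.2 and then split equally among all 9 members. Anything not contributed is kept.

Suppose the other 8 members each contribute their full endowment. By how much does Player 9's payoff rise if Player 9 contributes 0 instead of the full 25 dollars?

21.67 dollars

Switching from a contribution of 25 to 0 lets Player 9 keep an extra 25 dollars, but lowers the pooled fund by 25, which costs Player 9 their own share of that drop: 1.2/9 × 25 = 3.33.
Net gain = 25 − 3.33 = 21.67. The private return per contributed unit (0.1333) is below 1, so free-riding is indeed the best response regardless of what the others do.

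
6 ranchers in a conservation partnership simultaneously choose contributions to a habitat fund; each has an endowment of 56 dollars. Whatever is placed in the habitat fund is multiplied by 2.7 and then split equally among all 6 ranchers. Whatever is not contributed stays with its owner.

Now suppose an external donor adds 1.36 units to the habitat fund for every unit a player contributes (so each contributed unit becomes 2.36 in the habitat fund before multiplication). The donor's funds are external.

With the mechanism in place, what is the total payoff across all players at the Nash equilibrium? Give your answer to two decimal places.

2140.99 dollars

With the mechanism, a contributed unit returns 2.7 × 2.36 / 6 = 1.0620 per unit of net cost to the contributor — now above 1 — so contributing fully is weakly dominant for every player.
At the Nash equilibrium everyone contributes 56. Group total payoff = 2.7 × 2.36 × 336 = 2140.99.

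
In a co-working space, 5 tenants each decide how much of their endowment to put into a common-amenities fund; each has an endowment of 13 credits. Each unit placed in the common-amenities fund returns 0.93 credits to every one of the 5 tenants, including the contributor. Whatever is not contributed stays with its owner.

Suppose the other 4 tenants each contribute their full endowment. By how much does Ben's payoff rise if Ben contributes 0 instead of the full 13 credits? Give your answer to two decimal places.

Switching from a contribution of 13 to 0 lets Ben keep an extra 13 credits, but lowers the common-amenities fund by 13, which costs Ben their own share of that drop: 0.93 × 13 = 12.09.
Net gain = 13 − 12.09 = 0.91. The private return per contributed unit (0.93) is below 1, so free-riding is indeed the best response regardless of what the others do.

0.91 credits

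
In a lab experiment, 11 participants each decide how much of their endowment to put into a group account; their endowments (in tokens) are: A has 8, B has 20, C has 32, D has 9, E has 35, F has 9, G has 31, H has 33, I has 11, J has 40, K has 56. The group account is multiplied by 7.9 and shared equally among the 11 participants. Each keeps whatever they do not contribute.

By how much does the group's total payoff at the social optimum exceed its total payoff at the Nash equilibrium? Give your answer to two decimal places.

The private return per contributed unit is 7.9/11 = 0.7182 < 1 for every player regardless of endowment, so the Nash equilibrium is zero contribution and the group total is Σ E_j = 8 + 20 + 32 + 9 + 35 + 9 + 31 + 33 + 11 + 40 + 56 = 284.
Each contributed unit returns 7.900 to the group, so the social optimum is full contribution by everyone: group total = 7.900 × 284 = 2243.60.
Efficiency loss = (7.900 − 1) × 284 = 1959.60.

1959.60 tokens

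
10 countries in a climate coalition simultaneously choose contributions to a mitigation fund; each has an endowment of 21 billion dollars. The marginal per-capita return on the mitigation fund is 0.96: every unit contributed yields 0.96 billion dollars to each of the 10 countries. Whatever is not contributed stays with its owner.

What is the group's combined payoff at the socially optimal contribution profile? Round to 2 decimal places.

2016.00 billion dollars

Each contributed unit returns 9.600 to the group as a whole (0.96 to each of 10 players), which exceeds 1, so the social optimum is full contribution: group total = 9.600 × 210 = 2016.00.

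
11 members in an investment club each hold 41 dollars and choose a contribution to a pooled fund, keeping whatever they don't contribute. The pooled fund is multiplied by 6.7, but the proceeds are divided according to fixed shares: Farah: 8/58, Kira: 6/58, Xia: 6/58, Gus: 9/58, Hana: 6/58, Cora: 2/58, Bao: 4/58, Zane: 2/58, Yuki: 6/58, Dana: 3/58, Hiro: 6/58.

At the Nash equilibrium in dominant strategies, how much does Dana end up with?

Player j's private return per contributed unit is 6.7 × (j's share). Contributing is weakly dominant for j when that share is at least 1/6.7 = 0.1493, and contributing 0 is dominant otherwise.
The only share above 0.1493 is Gus's 9/58, contributing 41; the remaining 10 contribute 0. Total contributed: 41.
Dana keeps 41 and receives 6.7 × 41 × 3/58 = 14.21 from the pooled fund, for a payoff of 55.21.

55.21 dollars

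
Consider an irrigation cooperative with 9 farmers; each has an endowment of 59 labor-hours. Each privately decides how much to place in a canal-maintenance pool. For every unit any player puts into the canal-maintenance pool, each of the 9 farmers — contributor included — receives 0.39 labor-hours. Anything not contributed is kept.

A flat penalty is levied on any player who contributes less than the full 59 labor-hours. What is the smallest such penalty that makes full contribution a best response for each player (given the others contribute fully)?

Given the others contribute fully, the best deviation is to contribute 0 (any partial contribution still incurs the fine and gives up units whose private return 0.39 is below 1).
Deviating from 59 to 0 saves 59 labor-hours but forfeits the deviator's share of the drop in the canal-maintenance pool: 0.39 × 59 = 23.01.
So the deviation gain is 59 − 23.01 = 35.99, and the fine must be at least 35.99 labor-hours to wipe it out.

35.99 labor-hours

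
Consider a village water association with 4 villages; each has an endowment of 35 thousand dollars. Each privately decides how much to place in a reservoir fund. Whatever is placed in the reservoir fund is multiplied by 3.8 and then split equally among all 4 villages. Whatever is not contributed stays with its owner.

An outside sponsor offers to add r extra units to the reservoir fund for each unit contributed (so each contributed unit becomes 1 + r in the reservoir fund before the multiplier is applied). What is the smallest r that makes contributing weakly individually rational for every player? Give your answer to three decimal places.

0.053

With matching at rate r, one contributed unit becomes (1 + r) in the reservoir fund and returns 3.8 × (1 + r) / 4 to the contributor.
Setting this equal to 1: 1 + r = 4/3.8 = 1.0526.
So the minimum matching rate is r = 1.0526 − 1 = 0.053.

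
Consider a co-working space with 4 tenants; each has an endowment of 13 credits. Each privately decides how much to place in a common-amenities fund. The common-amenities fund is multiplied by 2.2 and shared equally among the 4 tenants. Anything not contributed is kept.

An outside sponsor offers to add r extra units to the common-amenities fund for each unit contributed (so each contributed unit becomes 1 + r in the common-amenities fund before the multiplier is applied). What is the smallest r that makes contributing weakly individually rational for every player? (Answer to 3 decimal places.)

With matching at rate r, one contributed unit becomes (1 + r) in the common-amenities fund and returns 2.2 × (1 + r) / 4 to the contributor.
Setting this equal to 1: 1 + r = 4/2.2 = 1.8182.
So the minimum matching rate is r = 1.8182 − 1 = 0.818.

0.818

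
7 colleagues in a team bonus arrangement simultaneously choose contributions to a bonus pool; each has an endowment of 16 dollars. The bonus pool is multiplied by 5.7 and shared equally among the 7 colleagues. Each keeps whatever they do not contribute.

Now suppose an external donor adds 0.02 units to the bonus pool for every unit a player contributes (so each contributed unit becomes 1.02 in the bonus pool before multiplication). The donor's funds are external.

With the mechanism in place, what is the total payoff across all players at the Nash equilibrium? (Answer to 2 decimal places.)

With the mechanism, a contributed unit returns 5.7 × 1.02 / 7 = 0.8306 per unit of net cost — still below 1 — so contributing 0 remains dominant for every player.
At the Nash equilibrium no one contributes; group total payoff = 7 × 16 = 112.

112.00 dollars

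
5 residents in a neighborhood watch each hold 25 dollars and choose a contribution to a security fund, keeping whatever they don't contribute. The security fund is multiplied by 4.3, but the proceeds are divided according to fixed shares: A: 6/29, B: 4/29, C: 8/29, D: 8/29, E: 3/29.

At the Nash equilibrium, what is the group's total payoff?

Player j's private return per contributed unit is 4.3 × (j's share). Contributing is weakly dominant for j when that share is at least 1/4.3 = 0.2326, and contributing 0 is dominant otherwise.
C and D clear that bar, contributing 25 each; the remaining 3 contribute 0. Total contributed: 50.
The security fund pays out 4.3 × 50 = 215.00 in total (split across the unequal shares, but the aggregate is all that matters for the group sum).
The 3 free-riders keep 25 each, adding 75. Group total = 75 + 215.00 = 290.00.

290.00 dollars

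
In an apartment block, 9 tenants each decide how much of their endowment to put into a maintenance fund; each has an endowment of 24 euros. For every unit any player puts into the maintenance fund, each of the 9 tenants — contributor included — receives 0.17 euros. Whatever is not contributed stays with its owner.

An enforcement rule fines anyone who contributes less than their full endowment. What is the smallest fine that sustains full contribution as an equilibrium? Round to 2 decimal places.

19.92 euros

Given the others contribute fully, the best deviation is to contribute 0 (any partial contribution still incurs the fine and gives up units whose private return 0.17 is below 1).
Deviating from 24 to 0 saves 24 euros but forfeits the deviator's share of the drop in the maintenance fund: 0.17 × 24 = 4.08.
So the deviation gain is 24 − 4.08 = 19.92, and the fine must be at least 19.92 euros to wipe it out.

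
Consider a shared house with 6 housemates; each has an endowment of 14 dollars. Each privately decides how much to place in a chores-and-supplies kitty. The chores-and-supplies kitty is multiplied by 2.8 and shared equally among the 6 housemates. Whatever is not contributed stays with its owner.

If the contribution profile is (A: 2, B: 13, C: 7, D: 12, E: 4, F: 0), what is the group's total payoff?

152.40 dollars

Total contributed: 2 + 13 + 7 + 12 + 4 + 0 = 38; total kept: 6 × 14 − 38 = 46.
The chores-and-supplies kitty pays out 2.8 × 38 = 106.40 in aggregate.
Group total = 46 + 106.40 = 152.40.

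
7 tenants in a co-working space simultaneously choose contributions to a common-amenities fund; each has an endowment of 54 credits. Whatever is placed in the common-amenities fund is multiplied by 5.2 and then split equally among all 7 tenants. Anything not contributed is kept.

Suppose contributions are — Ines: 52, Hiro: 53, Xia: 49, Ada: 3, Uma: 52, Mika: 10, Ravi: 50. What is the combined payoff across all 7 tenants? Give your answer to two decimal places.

Total contributed: 52 + 53 + 49 + 3 + 52 + 10 + 50 = 269; total kept: 7 × 54 − 269 = 109.
The common-amenities fund pays out 5.2 × 269 = 1398.80 in aggregate.
Group total = 109 + 1398.80 = 1507.80.

1507.80 credits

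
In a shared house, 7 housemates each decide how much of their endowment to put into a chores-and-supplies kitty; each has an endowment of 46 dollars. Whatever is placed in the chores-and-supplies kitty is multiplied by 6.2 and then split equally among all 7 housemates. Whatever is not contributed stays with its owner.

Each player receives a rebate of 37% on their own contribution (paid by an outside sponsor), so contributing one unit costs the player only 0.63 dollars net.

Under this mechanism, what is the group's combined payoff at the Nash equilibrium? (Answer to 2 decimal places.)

2115.54 dollars

Under the mechanism each unit contributed yields (6.2/7) / 0.63 = 1.4059 back to its contributor per unit of net cost, which exceeds 1, making full contribution the dominant choice for everyone.
At the Nash equilibrium everyone contributes 46. Group total payoff = 7 × (46 × 0.37 + 6.2 × 46) = 2115.54.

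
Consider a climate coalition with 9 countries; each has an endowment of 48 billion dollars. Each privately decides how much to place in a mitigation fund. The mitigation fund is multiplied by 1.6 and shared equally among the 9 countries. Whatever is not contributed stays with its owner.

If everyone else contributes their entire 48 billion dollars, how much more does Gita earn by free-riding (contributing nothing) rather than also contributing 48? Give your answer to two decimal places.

Switching from a contribution of 48 to 0 lets Gita keep an extra 48 billion dollars, but lowers the mitigation fund by 48, which costs Gita their own share of that drop: 1.6/9 × 48 = 8.53.
Net gain = 48 − 8.53 = 39.47. The private return per contributed unit (0.1778) is below 1, so free-riding is indeed the best response regardless of what the others do.

39.47 billion dollars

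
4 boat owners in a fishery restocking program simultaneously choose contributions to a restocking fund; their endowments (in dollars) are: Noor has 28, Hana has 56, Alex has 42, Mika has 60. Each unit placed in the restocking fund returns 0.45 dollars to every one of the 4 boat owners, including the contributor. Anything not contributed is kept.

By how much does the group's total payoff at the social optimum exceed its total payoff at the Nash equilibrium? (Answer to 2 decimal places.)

148.80 dollars

The private return per contributed unit is 0.45 < 1 for everyone, so the Nash equilibrium is zero contribution and the group total is Σ E_j = 28 + 56 + 42 + 60 = 186.
Each contributed unit returns 1.800 to the group, so the social optimum is full contribution by everyone: group total = 1.800 × 186 = 334.80.
Efficiency loss = (1.800 − 1) × 186 = 148.80.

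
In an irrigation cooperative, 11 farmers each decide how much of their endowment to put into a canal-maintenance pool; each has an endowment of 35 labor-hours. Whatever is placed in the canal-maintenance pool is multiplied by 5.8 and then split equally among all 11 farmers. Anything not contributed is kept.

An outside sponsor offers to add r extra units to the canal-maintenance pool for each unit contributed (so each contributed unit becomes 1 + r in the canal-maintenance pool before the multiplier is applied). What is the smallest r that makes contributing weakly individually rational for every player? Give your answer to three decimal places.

With matching at rate r, one contributed unit becomes (1 + r) in the canal-maintenance pool and returns 5.8 × (1 + r) / 11 to the contributor.
Setting this equal to 1: 1 + r = 11/5.8 = 1.8966.
So the minimum matching rate is r = 1.8966 − 1 = 0.897.

0.897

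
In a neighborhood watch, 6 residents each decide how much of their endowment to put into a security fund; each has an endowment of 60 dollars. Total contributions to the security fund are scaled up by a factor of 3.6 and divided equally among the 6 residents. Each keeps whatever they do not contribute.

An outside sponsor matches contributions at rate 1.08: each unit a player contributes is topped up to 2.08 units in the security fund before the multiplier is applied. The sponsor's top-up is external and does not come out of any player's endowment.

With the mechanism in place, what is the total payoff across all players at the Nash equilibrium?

2695.68 dollars

Under the mechanism each unit contributed yields 3.6 × 2.08 / 6 = 1.2480 back to its contributor per unit of net cost, which exceeds 1, making full contribution the dominant choice for everyone.
So the Nash equilibrium is full contribution by all 6; the group earns 3.6 × 2.08 × 360 = 2695.68.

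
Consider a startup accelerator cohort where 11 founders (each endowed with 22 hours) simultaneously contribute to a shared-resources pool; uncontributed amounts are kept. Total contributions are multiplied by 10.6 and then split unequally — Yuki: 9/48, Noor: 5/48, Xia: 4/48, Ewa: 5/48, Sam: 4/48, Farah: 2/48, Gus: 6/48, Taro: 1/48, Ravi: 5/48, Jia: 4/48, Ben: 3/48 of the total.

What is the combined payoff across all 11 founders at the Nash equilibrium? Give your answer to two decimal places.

1298.00 hours

Player j's private return per contributed unit is 10.6 × (j's share). Contributing is weakly dominant for j when that share is at least 1/10.6 = 0.0943, and contributing 0 is dominant otherwise.
The shares above 0.0943 belong to Yuki, Noor, Ewa, Gus and Ravi, contributing 22 each; the remaining 6 contribute 0. Total contributed: 110.
The shared-resources pool pays out 10.6 × 110 = 1166.00 in total (split across the unequal shares, but the aggregate is all that matters for the group sum).
The 6 free-riders keep 22 each, adding 132. Group total = 132 + 1166.00 = 1298.00.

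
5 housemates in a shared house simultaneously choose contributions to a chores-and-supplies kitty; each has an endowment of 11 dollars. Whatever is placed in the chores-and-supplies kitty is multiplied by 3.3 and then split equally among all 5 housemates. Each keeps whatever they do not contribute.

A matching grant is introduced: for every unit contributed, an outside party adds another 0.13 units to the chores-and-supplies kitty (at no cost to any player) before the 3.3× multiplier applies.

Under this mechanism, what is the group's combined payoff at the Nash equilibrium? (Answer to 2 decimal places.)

Even with the mechanism, each unit contributed returns only 3.3 × 1.13 / 5 = 0.7458 per unit of net cost, so contributing nothing is still dominant.
Everyone keeps their endowment and the group total is 5 × 11 = 55.

55.00 dollars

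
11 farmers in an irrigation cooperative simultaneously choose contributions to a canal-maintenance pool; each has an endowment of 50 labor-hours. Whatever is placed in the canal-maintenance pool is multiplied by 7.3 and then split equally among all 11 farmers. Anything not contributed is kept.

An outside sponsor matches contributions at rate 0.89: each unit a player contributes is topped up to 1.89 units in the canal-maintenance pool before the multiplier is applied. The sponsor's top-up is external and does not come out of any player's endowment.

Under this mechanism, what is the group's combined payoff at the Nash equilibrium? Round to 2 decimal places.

7588.35 labor-hours

With the mechanism, a contributed unit returns 7.3 × 1.89 / 11 = 1.2543 per unit of net cost to the contributor — now above 1 — so contributing fully is weakly dominant for every player.
At the Nash equilibrium everyone contributes 50. Group total payoff = 7.3 × 1.89 × 550 = 7588.35.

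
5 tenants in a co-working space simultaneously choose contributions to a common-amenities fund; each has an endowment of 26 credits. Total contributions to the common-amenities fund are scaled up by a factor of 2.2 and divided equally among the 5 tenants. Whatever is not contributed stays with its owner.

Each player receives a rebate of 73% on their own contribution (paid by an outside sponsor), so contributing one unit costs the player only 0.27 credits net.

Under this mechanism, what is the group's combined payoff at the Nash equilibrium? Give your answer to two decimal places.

380.90 credits

Under the mechanism each unit contributed yields (2.2/5) / 0.27 = 1.6296 back to its contributor per unit of net cost, which exceeds 1, making full contribution the dominant choice for everyone.
So the Nash equilibrium is full contribution by all 5; the group earns 5 × (26 × 0.73 + 2.2 × 26) = 380.90.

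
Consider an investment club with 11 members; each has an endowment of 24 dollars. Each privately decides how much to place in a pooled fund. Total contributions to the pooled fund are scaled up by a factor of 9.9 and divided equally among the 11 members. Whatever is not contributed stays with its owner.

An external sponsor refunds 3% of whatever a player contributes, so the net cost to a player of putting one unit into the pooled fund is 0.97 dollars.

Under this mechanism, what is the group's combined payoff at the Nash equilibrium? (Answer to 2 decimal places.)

264.00 dollars

With the mechanism, a contributed unit returns (9.9/11) / 0.97 = 0.9278 per unit of net cost — still below 1 — so contributing 0 remains dominant for every player.
Everyone keeps their endowment and the group total is 11 × 24 = 264.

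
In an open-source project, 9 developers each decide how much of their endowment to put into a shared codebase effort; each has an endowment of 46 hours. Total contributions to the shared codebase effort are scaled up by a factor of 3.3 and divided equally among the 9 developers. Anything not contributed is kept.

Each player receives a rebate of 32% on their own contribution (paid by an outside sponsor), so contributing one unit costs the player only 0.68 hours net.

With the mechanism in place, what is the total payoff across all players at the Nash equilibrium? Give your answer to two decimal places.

Even with the mechanism, each unit contributed returns only (3.3/9) / 0.68 = 0.5392 per unit of net cost, so contributing nothing is still dominant.
Everyone keeps their endowment and the group total is 9 × 46 = 414.

414.00 hours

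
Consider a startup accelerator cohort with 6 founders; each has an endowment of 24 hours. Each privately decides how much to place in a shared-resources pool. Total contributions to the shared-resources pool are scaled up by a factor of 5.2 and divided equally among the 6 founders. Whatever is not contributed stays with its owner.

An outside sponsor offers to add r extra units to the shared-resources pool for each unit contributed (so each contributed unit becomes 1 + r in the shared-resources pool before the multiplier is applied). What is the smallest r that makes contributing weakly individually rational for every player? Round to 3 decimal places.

0.154

With matching at rate r, one contributed unit becomes (1 + r) in the shared-resources pool and returns 5.2 × (1 + r) / 6 to the contributor.
Setting this equal to 1: 1 + r = 6/5.2 = 1.1538.
So the minimum matching rate is r = 1.1538 − 1 = 0.154.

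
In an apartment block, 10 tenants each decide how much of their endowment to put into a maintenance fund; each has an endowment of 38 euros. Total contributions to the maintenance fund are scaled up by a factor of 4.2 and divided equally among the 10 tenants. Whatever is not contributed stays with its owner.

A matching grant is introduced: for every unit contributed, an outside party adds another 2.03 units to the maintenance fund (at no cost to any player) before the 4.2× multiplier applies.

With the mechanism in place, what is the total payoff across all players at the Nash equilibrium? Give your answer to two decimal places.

Under the mechanism each unit contributed yields 4.2 × 3.03 / 10 = 1.2726 back to its contributor per unit of net cost, which exceeds 1, making full contribution the dominant choice for everyone.
So the Nash equilibrium is full contribution by all 10; the group earns 4.2 × 3.03 × 380 = 4835.88.

4835.88 euros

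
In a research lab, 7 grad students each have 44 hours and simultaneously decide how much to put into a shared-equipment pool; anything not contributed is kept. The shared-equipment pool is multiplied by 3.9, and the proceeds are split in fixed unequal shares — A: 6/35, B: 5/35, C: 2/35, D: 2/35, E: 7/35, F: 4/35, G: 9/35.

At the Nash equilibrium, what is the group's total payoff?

Each unit j contributes comes back to j as 3.9 × (j's share), so j prefers to contribute only if that share exceeds 1/3.9 = 0.2564; otherwise keeping the unit dominates.
G alone (share 9/35) is above the threshold, contributing 44; the remaining 6 contribute 0. Total contributed: 44.
The shared-equipment pool pays out 3.9 × 44 = 171.60 in total (split across the unequal shares, but the aggregate is all that matters for the group sum).
The 6 free-riders keep 44 each, adding 264. Group total = 264 + 171.60 = 435.60.

435.60 hours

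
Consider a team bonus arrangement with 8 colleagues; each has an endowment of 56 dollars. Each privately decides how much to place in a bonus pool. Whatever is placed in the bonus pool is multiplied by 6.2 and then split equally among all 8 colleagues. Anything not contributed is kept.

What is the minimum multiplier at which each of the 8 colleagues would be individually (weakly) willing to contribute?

8

A contributed unit returns (multiplier)/8 to its contributor.
This reaches 1 exactly when the multiplier is 8.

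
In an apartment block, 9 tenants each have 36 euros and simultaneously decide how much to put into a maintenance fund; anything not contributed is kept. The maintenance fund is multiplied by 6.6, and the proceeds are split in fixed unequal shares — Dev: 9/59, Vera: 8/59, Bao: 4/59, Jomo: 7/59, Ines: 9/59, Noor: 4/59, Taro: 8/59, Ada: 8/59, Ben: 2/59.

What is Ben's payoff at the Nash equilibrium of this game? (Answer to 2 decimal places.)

52.11 euros

For player j, contributing a unit is worthwhile iff 6.6 × (j's share) ≥ 1, i.e. iff j's share is at least 0.1515.
Dev and Ines are above the threshold, contributing 36 each; the remaining 7 contribute 0. Total contributed: 72.
Ben keeps 36 and receives 6.6 × 72 × 2/59 = 16.11 from the maintenance fund, for a payoff of 52.11.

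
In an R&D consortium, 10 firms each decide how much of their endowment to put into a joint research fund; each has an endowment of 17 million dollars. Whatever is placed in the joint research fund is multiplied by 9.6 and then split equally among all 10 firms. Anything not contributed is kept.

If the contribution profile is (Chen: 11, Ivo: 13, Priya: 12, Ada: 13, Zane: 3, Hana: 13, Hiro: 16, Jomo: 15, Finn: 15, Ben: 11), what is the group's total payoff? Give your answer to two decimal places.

Total contributed: 11 + 13 + 12 + 13 + 3 + 13 + 16 + 15 + 15 + 11 = 122; total kept: 10 × 17 − 122 = 48.
The joint research fund pays out 9.6 × 122 = 1171.20 in aggregate.
Group total = 48 + 1171.20 = 1219.20.

1219.20 million dollars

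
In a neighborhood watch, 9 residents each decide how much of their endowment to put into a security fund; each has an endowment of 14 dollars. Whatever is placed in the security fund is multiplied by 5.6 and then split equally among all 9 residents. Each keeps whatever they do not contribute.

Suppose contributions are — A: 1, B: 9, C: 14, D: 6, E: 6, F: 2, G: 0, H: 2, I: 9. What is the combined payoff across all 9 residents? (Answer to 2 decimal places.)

351.40 dollars

Total contributed: 1 + 9 + 14 + 6 + 6 + 2 + 0 + 2 + 9 = 49; total kept: 9 × 14 − 49 = 77.
The security fund pays out 5.6 × 49 = 274.40 in aggregate.
Group total = 77 + 274.40 = 351.40.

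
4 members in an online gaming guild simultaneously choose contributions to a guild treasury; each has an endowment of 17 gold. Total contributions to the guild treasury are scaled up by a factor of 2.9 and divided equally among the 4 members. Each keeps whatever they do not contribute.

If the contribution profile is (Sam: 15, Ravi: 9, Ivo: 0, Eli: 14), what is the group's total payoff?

140.20 gold

Total contributed: 15 + 9 + 0 + 14 = 38; total kept: 4 × 17 − 38 = 30.
The guild treasury pays out 2.9 × 38 = 110.20 in aggregate.
Group total = 30 + 110.20 = 140.20.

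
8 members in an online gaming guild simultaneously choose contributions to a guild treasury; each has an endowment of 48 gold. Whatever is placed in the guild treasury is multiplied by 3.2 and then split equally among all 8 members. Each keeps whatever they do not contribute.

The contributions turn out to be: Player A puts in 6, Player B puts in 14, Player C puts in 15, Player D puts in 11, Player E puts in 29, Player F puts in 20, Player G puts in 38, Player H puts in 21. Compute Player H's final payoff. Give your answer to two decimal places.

Total contributed: 6 + 14 + 15 + 11 + 29 + 20 + 38 + 21 = 154.
Each receives 3.2 × 154 / 8 = 61.60 from the guild treasury.
Player H keeps 48 − 21 = 27, so Player H's payoff is 27 + 61.60 = 88.60.

88.60 gold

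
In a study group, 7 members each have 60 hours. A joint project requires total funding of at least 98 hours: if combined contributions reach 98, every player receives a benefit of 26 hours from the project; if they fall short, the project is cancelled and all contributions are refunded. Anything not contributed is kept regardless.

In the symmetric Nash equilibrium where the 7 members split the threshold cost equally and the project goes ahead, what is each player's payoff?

Equal share of the threshold: 98/7 = 14.
At this profile no one gains by cutting their contribution: any cut drops the total below 98, the project is cancelled, contributions are refunded, and the deviator ends with 60, which is less than 60 − 14 + 26 = 72. Contributing more than 14 just wastes the excess. So contributing exactly 14 is a best response.
Each player's payoff: 60 − 14 + 26 = 72.

72 hours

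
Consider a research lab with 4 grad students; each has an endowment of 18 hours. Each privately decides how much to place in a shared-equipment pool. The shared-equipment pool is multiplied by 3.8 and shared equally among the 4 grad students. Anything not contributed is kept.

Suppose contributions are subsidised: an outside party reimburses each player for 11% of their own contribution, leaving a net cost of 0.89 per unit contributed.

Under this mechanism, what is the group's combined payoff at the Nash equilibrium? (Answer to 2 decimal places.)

With the mechanism, a contributed unit returns (3.8/4) / 0.89 = 1.0674 per unit of net cost to the contributor — now above 1 — so contributing fully is weakly dominant for every player.
At the Nash equilibrium everyone contributes 18. Group total payoff = 4 × (18 × 0.11 + 3.8 × 18) = 281.52.

281.52 hours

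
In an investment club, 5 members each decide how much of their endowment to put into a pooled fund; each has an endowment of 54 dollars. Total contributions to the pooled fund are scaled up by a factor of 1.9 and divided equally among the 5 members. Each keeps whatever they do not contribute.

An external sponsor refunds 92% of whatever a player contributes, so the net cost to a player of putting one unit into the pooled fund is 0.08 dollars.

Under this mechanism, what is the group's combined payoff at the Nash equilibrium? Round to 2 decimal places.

761.40 dollars

Under the mechanism each unit contributed yields (1.9/5) / 0.08 = 4.7500 back to its contributor per unit of net cost, which exceeds 1, making full contribution the dominant choice for everyone.
At the Nash equilibrium everyone contributes 54. Group total payoff = 5 × (54 × 0.92 + 1.9 × 54) = 761.40.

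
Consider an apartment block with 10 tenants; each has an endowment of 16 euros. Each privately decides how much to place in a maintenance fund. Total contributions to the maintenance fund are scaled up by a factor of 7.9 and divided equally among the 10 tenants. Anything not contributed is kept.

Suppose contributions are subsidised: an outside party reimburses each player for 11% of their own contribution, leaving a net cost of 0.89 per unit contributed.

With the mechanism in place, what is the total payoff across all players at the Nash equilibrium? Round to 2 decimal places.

160.00 euros

Even with the mechanism, each unit contributed returns only (7.9/10) / 0.89 = 0.8876 per unit of net cost, so contributing nothing is still dominant.
At the Nash equilibrium no one contributes; group total payoff = 10 × 16 = 160.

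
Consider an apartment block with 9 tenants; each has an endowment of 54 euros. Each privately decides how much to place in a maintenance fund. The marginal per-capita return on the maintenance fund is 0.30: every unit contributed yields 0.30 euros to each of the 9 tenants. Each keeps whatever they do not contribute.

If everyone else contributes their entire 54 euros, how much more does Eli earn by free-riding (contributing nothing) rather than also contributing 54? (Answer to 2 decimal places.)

37.80 euros

Switching from a contribution of 54 to 0 lets Eli keep an extra 54 euros, but lowers the maintenance fund by 54, which costs Eli their own share of that drop: 0.30 × 54 = 16.20.
Net gain = 54 − 16.20 = 37.80. The private return per contributed unit (0.30) is below 1, so free-riding is indeed the best response regardless of what the others do.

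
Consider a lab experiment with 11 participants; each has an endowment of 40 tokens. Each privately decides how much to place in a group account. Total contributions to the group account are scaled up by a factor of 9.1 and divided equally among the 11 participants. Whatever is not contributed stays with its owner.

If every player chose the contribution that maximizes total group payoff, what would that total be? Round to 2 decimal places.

Each contributed unit returns 9.100 to the group as a whole (0.8273 to each of 11 players), which exceeds 1, so the social optimum is full contribution: group total = 9.100 × 440 = 4004.00.

4004.00 tokens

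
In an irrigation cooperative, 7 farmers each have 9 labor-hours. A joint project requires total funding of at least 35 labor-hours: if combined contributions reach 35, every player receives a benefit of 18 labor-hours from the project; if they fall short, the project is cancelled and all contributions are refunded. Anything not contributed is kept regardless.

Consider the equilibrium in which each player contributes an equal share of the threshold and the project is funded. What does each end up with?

22 labor-hours

Equal share of the threshold: 35/7 = 5.
At this profile no one gains by cutting their contribution: any cut drops the total below 35, the project is cancelled, contributions are refunded, and the deviator ends with 9, which is less than 9 − 5 + 18 = 22. Contributing more than 5 just wastes the excess. So contributing exactly 5 is a best response.
Each player's payoff: 9 − 5 + 18 = 22.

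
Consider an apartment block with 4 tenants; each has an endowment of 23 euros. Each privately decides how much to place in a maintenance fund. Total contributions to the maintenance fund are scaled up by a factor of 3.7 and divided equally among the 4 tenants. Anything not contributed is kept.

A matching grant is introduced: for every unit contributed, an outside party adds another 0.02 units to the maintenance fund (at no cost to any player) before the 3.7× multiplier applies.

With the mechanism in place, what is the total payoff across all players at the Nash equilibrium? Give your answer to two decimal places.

Even with the mechanism, each unit contributed returns only 3.7 × 1.02 / 4 = 0.9435 per unit of net cost, so contributing nothing is still dominant.
At the Nash equilibrium no one contributes; group total payoff = 4 × 23 = 92.

92.00 euros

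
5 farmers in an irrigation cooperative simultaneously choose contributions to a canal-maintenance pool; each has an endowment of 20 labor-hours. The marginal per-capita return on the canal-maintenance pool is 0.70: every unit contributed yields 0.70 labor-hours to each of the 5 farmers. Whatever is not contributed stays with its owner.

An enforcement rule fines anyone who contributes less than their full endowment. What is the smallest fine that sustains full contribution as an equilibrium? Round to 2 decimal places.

6.00 labor-hours

Given the others contribute fully, the best deviation is to contribute 0 (any partial contribution still incurs the fine and gives up units whose private return 0.70 is below 1).
Deviating from 20 to 0 saves 20 labor-hours but forfeits the deviator's share of the drop in the canal-maintenance pool: 0.70 × 20 = 14.00.
So the deviation gain is 20 − 14.00 = 6.00, and the fine must be at least 6.00 labor-hours to wipe it out.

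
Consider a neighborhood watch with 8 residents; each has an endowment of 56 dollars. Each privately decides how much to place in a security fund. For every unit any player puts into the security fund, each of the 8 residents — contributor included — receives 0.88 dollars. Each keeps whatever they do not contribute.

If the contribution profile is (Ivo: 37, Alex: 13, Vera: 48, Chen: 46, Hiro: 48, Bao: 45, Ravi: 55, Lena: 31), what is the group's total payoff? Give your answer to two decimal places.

2398.92 dollars

Total contributed: 37 + 13 + 48 + 46 + 48 + 45 + 55 + 31 = 323; total kept: 8 × 56 − 323 = 125.
The security fund pays out 0.88 × 8 × 323 = 2273.92 in aggregate.
Group total = 125 + 2273.92 = 2398.92.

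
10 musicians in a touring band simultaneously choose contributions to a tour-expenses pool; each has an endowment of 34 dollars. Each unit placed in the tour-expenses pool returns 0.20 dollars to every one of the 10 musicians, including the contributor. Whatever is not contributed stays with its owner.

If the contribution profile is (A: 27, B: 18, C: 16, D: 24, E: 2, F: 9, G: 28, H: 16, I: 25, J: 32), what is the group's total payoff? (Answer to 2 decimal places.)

537.00 dollars

Total contributed: 27 + 18 + 16 + 24 + 2 + 9 + 28 + 16 + 25 + 32 = 197; total kept: 10 × 34 − 197 = 143.
The tour-expenses pool pays out 0.20 × 10 × 197 = 394.00 in aggregate.
Group total = 143 + 394.00 = 537.00.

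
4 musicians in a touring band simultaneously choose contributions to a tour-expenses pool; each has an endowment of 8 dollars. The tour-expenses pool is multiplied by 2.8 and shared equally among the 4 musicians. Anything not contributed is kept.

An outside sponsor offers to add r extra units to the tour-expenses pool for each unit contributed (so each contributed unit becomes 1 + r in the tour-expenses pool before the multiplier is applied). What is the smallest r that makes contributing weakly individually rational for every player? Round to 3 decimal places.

0.429

With matching at rate r, one contributed unit becomes (1 + r) in the tour-expenses pool and returns 2.8 × (1 + r) / 4 to the contributor.
Setting this equal to 1: 1 + r = 4/2.8 = 1.4286.
So the minimum matching rate is r = 1.4286 − 1 = 0.429.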